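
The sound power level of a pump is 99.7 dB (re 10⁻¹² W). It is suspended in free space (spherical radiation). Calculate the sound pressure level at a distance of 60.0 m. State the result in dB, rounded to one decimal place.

53.1 dB

Free-field spherical radiation: L_p = L_w − 10·log₁₀(4π·r²), r = 60.0 m.
4π·r² = 4.524e+04 m², 10·log₁₀ of that is 46.555 dB.
L_p = 99.7 − 46.555 = 53.14 dB.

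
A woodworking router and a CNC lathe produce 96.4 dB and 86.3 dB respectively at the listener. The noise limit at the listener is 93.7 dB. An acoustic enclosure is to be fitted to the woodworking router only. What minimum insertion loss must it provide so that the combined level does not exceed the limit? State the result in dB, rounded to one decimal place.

Everything except the woodworking router sums to 10^(86.3/10) = 4.266e+08 in linear terms, 86.30 dB.
To meet 93.7 dB overall, the treated woodworking router may contribute at most 10^(93.7/10) − 4.266e+08 = 1.918e+09, i.e. 92.83 dB.
Required insertion loss = 96.4 − 92.83 = 3.57 dB.

3.6 dB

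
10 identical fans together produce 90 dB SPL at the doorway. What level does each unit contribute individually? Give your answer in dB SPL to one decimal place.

80.0 dB SPL

10 equal contributions raise the level by 10·log₁₀ 10 = 10.000 dB, so each unit alone gives 90 − 10.000.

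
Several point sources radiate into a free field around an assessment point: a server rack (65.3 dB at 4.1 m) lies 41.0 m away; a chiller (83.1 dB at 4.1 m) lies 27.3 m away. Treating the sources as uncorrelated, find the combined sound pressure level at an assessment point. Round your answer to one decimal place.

Propagate each source to the receiver with L = L_ref − 20·log₁₀(r/r_ref), then add intensities.
server rack: 65.3 − 20·log₁₀(41.0/4.1) = 65.3 − 20.00 = 45.30 dB.
chiller: 83.1 − 20·log₁₀(27.3/4.1) = 83.1 − 16.47 = 66.63 dB.
Σ 10^(L/10) = 4.639e+06 → L_total = 10·log₁₀(4.639e+06) = 66.66 dB.

66.7 dB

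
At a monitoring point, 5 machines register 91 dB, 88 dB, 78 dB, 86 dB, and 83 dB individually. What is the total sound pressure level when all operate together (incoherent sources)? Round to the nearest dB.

For uncorrelated sources the intensities add, so convert each level to linear form, sum, and take 10·log₁₀ of the total.
Σ 10^(L/10) = 10^(91/10) + 10^(88/10) + 10^(78/10) + 10^(86/10) + 10^(83/10) = 2.551e+09.
L_total = 10·log₁₀(2.551e+09) = 94.07 dB.

94 dB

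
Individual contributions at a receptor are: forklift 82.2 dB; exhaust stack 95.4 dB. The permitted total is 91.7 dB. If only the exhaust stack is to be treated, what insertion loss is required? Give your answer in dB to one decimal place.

Fixed contribution from the other source: Σ 10^(L/10) = 10^(82.2/10) = 1.660e+08 (82.20 dB).
To meet 91.7 dB overall, the treated exhaust stack may contribute at most 10^(91.7/10) − 1.660e+08 = 1.313e+09, i.e. 91.18 dB.
So the exhaust stack must be reduced from 95.4 to 91.18 dB: IL = 4.22 dB.

4.2 dB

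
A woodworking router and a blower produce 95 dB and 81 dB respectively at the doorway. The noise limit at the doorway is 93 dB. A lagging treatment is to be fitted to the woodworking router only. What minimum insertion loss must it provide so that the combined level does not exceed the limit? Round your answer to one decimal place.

Fixed contribution from the other source: Σ 10^(L/10) = 10^(81/10) = 1.259e+08 (81.00 dB).
The limit corresponds to 10^(93/10) = 1.995e+09; subtracting the fixed part leaves 1.869e+09 for the woodworking router, i.e. 92.72 dB.
Required insertion loss = 95 − 92.72 = 2.28 dB.

2.3 dB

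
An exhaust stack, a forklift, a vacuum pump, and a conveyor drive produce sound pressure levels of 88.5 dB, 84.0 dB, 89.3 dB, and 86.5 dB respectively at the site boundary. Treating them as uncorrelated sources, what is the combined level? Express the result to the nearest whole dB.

For uncorrelated sources the intensities add, so convert each level to linear form, sum, and take 10·log₁₀ of the total.
Σ 10^(L/10) = 10^(88.5/10) + 10^(84.0/10) + 10^(89.3/10) + 10^(86.5/10) = 2.257e+09.
L_total = 10·log₁₀(2.257e+09) = 93.54 dB.

94 dB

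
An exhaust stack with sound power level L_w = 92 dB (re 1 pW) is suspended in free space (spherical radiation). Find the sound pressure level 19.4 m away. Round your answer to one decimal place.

55.3 dB

Free-field spherical radiation: L_p = L_w − 10·log₁₀(4π·r²), r = 19.4 m.
4π·r² = 4729 m², 10·log₁₀ of that is 36.748 dB.
L_p = 92 − 36.748 = 55.25 dB.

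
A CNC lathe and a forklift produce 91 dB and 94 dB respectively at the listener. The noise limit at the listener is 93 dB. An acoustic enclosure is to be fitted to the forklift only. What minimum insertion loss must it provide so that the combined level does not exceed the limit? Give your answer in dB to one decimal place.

5.3 dB

Fixed contribution from the other source: Σ 10^(L/10) = 10^(91/10) = 1.259e+09 (91.00 dB).
The limit corresponds to 10^(93/10) = 1.995e+09; subtracting the fixed part leaves 7.363e+08 for the forklift, i.e. 88.67 dB.
Required insertion loss = 94 − 88.67 = 5.33 dB.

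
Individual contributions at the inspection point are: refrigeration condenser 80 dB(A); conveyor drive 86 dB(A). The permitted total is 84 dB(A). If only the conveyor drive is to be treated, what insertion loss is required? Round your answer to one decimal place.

The untreated sources together contribute 10^(80/10) = 1.000e+08, i.e. 80.00 dB(A).
The limit corresponds to 10^(84/10) = 2.512e+08; subtracting the fixed part leaves 1.512e+08 for the conveyor drive, i.e. 81.80 dB(A).
So the conveyor drive must be reduced from 86 to 81.80 dB(A): IL = 4.20 dB.

4.2 dB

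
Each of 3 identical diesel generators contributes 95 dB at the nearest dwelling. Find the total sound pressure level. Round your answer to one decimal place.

With 3 equal, uncorrelated contributions the intensity is 3× that of one unit, giving a rise of 10·log₁₀ 3.
L_total = 95 + 10·log₁₀(3) = 95 + 4.771 = 99.77 dB.

99.8 dB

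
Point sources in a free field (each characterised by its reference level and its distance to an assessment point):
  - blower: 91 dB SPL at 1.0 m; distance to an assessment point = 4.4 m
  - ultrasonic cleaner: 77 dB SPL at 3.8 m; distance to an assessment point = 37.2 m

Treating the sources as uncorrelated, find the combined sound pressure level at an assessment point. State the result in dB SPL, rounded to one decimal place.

78.2 dB SPL

Propagate each source to the receiver with L = L_ref − 20·log₁₀(r/r_ref), then add intensities.
blower: 91 − 20·log₁₀(4.4/1.0) = 91 − 12.87 = 78.13 dB SPL.
ultrasonic cleaner: 77 − 20·log₁₀(37.2/3.8) = 77 − 19.82 = 57.18 dB SPL.
Σ 10^(L/10) = 6.555e+07 → L_total = 10·log₁₀(6.555e+07) = 78.17 dB SPL.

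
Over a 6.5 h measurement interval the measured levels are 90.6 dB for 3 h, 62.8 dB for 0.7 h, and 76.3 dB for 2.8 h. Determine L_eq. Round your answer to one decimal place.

L_eq = 10·log₁₀[(1/T)·Σ tᵢ·10^(Lᵢ/10)] with T = 6.5 h.
Σ tᵢ·10^(Lᵢ/10) = 3·10^(90.6/10) + 0.7·10^(62.8/10) + 2.8·10^(76.3/10) = 3.565e+09.
L_eq = 10·log₁₀(3.565e+09/6.5) = 87.39 dB.

87.4 dB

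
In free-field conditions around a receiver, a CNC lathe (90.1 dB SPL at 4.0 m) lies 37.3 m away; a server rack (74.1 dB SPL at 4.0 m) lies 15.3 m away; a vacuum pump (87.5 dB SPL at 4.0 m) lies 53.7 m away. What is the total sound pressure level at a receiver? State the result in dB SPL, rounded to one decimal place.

Apply inverse-square spreading to bring every level to the receiver, then sum 10^(L/10).
CNC lathe: 90.1 − 20·log₁₀(37.3/4.0) = 90.1 − 19.39 = 70.71 dB SPL.
server rack: 74.1 − 20·log₁₀(15.3/4.0) = 74.1 − 11.65 = 62.45 dB SPL.
vacuum pump: 87.5 − 20·log₁₀(53.7/4.0) = 87.5 − 22.56 = 64.94 dB SPL.
Σ 10^(L/10) = 1.664e+07 → L_total = 10·log₁₀(1.664e+07) = 72.21 dB SPL.

72.2 dB SPL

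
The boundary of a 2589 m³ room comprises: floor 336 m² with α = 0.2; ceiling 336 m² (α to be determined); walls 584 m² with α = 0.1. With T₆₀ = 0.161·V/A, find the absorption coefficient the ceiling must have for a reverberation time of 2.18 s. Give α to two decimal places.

0.20

Required total absorption A = 0.161·2589/2.18 = 191.21 m².
Absorption from the other surfaces = 336·0.2 + 584·0.1 = 125.60 m², so the ceiling must supply 65.61 m² over 336 m².
α = 65.61/336 = 0.195.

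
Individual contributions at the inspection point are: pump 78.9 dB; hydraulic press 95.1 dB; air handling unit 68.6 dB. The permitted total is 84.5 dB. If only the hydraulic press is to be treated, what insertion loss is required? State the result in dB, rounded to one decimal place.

Everything except the hydraulic press sums to 10^(78.9/10) + 10^(68.6/10) = 8.487e+07 in linear terms, 79.29 dB.
The limit corresponds to 10^(84.5/10) = 2.818e+08; subtracting the fixed part leaves 1.970e+08 for the hydraulic press, i.e. 82.94 dB.
Required insertion loss = 95.1 − 82.94 = 12.16 dB.

12.2 dB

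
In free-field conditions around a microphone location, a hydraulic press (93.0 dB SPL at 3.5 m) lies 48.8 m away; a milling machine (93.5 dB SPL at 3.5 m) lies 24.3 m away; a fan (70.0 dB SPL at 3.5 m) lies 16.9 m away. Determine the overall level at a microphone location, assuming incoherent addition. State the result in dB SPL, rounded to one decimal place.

77.6 dB SPL

Propagate each source to the receiver with L = L_ref − 20·log₁₀(r/r_ref), then add intensities.
hydraulic press: 93.0 − 20·log₁₀(48.8/3.5) = 93.0 − 22.89 = 70.11 dB SPL.
milling machine: 93.5 − 20·log₁₀(24.3/3.5) = 93.5 − 16.83 = 76.67 dB SPL.
fan: 70.0 − 20·log₁₀(16.9/3.5) = 70.0 − 13.68 = 56.32 dB SPL.
Σ 10^(L/10) = 5.714e+07 → L_total = 10·log₁₀(5.714e+07) = 77.57 dB SPL.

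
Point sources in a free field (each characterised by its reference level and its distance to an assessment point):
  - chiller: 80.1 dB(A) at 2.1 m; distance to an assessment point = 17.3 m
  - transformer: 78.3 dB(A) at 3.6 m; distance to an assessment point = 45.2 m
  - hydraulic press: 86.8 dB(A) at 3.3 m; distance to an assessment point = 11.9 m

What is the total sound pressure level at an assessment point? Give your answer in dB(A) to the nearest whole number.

76 dB(A)

Apply inverse-square spreading to bring every level to the receiver, then sum 10^(L/10).
chiller: 80.1 − 20·log₁₀(17.3/2.1) = 80.1 − 18.32 = 61.78 dB(A).
transformer: 78.3 − 20·log₁₀(45.2/3.6) = 78.3 − 21.98 = 56.32 dB(A).
hydraulic press: 86.8 − 20·log₁₀(11.9/3.3) = 86.8 − 11.14 = 75.66 dB(A).
Σ 10^(L/10) = 3.874e+07 → L_total = 10·log₁₀(3.874e+07) = 75.88 dB(A).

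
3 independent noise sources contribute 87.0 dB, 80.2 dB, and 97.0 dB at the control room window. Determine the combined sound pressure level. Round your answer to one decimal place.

97.5 dB

Incoherent sources combine by intensity addition: L_total = 10·log₁₀(Σ 10^(L_i/10)).
Σ 10^(L/10) = 10^(87.0/10) + 10^(80.2/10) + 10^(97.0/10) = 5.618e+09.
L_total = 10·log₁₀(5.618e+09) = 97.50 dB.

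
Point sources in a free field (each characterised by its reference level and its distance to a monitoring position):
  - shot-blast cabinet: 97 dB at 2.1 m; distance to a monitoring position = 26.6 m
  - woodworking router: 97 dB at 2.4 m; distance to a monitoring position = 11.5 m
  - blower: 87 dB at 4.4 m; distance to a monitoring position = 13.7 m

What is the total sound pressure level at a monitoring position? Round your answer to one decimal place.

Apply inverse-square spreading to bring every level to the receiver, then sum 10^(L/10).
shot-blast cabinet: 97 − 20·log₁₀(26.6/2.1) = 97 − 22.05 = 74.95 dB.
woodworking router: 97 − 20·log₁₀(11.5/2.4) = 97 − 13.61 = 83.39 dB.
blower: 87 − 20·log₁₀(13.7/4.4) = 87 − 9.87 = 77.13 dB.
Σ 10^(L/10) = 3.012e+08 → L_total = 10·log₁₀(3.012e+08) = 84.79 dB.

84.8 dB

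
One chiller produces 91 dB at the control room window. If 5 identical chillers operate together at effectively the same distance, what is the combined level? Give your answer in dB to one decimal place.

L_total = L₁ + 10·log₁₀ N for N identical incoherent sources.
L_total = 91 + 10·log₁₀(5) = 91 + 6.990 = 97.99 dB.

98.0 dB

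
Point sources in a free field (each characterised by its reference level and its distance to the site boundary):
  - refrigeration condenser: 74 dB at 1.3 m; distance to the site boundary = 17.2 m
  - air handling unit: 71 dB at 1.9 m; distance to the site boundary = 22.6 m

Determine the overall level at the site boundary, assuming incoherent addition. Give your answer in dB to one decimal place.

Apply inverse-square spreading to bring every level to the receiver, then sum 10^(L/10).
refrigeration condenser: 74 − 20·log₁₀(17.2/1.3) = 74 − 22.43 = 51.57 dB.
air handling unit: 71 − 20·log₁₀(22.6/1.9) = 71 − 21.51 = 49.49 dB.
Σ 10^(L/10) = 2.325e+05 → L_total = 10·log₁₀(2.325e+05) = 53.66 dB.

53.7 dB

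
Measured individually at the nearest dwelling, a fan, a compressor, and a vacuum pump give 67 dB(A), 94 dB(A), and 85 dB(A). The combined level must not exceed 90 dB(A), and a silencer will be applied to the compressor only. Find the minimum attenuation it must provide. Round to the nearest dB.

6 dB

The untreated sources together contribute 10^(67/10) + 10^(85/10) = 3.212e+08, i.e. 85.07 dB(A).
To meet 90 dB(A) overall, the treated compressor may contribute at most 10^(90/10) − 3.212e+08 = 6.788e+08, i.e. 88.32 dB(A).
Required insertion loss = 94 − 88.32 = 5.68 dB.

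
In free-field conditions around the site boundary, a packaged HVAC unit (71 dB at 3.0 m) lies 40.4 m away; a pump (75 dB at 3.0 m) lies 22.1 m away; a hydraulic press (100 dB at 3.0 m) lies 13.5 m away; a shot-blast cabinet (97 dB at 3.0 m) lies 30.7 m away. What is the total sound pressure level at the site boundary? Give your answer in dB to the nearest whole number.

First find each source's level at the receiver (point-source: −20·log₁₀(r/r_ref)), then combine on an intensity basis.
packaged HVAC unit: 71 − 20·log₁₀(40.4/3.0) = 71 − 22.59 = 48.41 dB.
pump: 75 − 20·log₁₀(22.1/3.0) = 75 − 17.35 = 57.65 dB.
hydraulic press: 100 − 20·log₁₀(13.5/3.0) = 100 − 13.06 = 86.94 dB.
shot-blast cabinet: 97 − 20·log₁₀(30.7/3.0) = 97 − 20.20 = 76.80 dB.
Σ 10^(L/10) = 5.423e+08 → L_total = 10·log₁₀(5.423e+08) = 87.34 dB.

87 dB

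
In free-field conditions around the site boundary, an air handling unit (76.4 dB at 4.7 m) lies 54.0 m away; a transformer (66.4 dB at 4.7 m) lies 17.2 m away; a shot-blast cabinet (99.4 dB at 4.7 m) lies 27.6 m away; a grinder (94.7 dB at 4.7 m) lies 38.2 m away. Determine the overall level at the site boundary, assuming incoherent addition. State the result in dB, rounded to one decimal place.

84.7 dB

First find each source's level at the receiver (point-source: −20·log₁₀(r/r_ref)), then combine on an intensity basis.
air handling unit: 76.4 − 20·log₁₀(54.0/4.7) = 76.4 − 21.21 = 55.19 dB.
transformer: 66.4 − 20·log₁₀(17.2/4.7) = 66.4 − 11.27 = 55.13 dB.
shot-blast cabinet: 99.4 − 20·log₁₀(27.6/4.7) = 99.4 − 15.38 = 84.02 dB.
grinder: 94.7 − 20·log₁₀(38.2/4.7) = 94.7 − 18.20 = 76.50 dB.
Σ 10^(L/10) = 2.979e+08 → L_total = 10·log₁₀(2.979e+08) = 84.74 dB.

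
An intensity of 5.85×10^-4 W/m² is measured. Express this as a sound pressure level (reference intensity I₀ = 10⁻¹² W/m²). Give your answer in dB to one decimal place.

87.7 dB

Dividing by I₀ shifts the exponent by 12: I/I₀ = 5.85×10^8.
L = 10·(0.7672 + 8) = 87.67 dB.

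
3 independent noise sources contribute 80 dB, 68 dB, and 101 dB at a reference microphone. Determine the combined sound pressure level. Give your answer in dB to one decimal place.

For uncorrelated sources the intensities add, so convert each level to linear form, sum, and take 10·log₁₀ of the total.
Σ 10^(L/10) = 10^(80/10) + 10^(68/10) + 10^(101/10) = 1.270e+10.
L_total = 10·log₁₀(1.270e+10) = 101.04 dB.

101.0 dB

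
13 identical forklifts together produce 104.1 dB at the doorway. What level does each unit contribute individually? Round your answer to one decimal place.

93.0 dB

For N identical incoherent sources L_total = L₁ + 10·log₁₀ N, so L₁ = 104.1 − 10·log₁₀(13) = 104.1 − 11.139.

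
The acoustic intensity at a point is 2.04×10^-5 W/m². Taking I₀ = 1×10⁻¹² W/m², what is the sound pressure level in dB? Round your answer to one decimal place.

73.1 dB

L = 10·log₁₀(I/I₀) = 10·log₁₀(2.04×10^-5/10⁻¹²) = 10·log₁₀(2.04×10^7).
L = 10·(0.3096 + 7) = 73.10 dB.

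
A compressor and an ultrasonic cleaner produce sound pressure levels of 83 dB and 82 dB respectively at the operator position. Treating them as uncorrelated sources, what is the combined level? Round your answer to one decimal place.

Incoherent sources combine by intensity addition: L_total = 10·log₁₀(Σ 10^(L_i/10)).
Σ 10^(L/10) = 10^(83/10) + 10^(82/10) = 3.580e+08.
L_total = 10·log₁₀(3.580e+08) = 85.54 dB.

85.5 dB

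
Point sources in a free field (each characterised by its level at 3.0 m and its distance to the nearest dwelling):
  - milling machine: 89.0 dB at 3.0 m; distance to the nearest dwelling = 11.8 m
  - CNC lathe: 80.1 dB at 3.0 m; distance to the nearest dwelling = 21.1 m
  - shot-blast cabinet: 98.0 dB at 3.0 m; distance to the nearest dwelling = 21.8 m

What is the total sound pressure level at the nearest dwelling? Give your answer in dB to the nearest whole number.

Apply inverse-square spreading to bring every level to the receiver, then sum 10^(L/10).
milling machine: 89.0 − 20·log₁₀(11.8/3.0) = 89.0 − 11.90 = 77.10 dB.
CNC lathe: 80.1 − 20·log₁₀(21.1/3.0) = 80.1 − 16.94 = 63.16 dB.
shot-blast cabinet: 98.0 − 20·log₁₀(21.8/3.0) = 98.0 − 17.23 = 80.77 dB.
Σ 10^(L/10) = 1.729e+08 → L_total = 10·log₁₀(1.729e+08) = 82.38 dB.

82 dB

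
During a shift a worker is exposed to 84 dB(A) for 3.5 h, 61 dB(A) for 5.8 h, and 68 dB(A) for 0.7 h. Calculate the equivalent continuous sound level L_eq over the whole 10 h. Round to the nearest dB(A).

L_eq = 10·log₁₀[(1/T)·Σ tᵢ·10^(Lᵢ/10)] with T = 10 h.
Σ tᵢ·10^(Lᵢ/10) = 3.5·10^(84/10) + 5.8·10^(61/10) + 0.7·10^(68/10) = 8.909e+08.
L_eq = 10·log₁₀(8.909e+08/10) = 79.50 dB(A).

79 dB(A)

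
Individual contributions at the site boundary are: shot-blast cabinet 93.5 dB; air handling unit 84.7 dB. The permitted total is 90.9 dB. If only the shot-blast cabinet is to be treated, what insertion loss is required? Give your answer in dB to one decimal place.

3.8 dB

Fixed contribution from the other source: Σ 10^(L/10) = 10^(84.7/10) = 2.951e+08 (84.70 dB).
The limit corresponds to 10^(90.9/10) = 1.230e+09; subtracting the fixed part leaves 9.351e+08 for the shot-blast cabinet, i.e. 89.71 dB.
Required insertion loss = 93.5 − 89.71 = 3.79 dB.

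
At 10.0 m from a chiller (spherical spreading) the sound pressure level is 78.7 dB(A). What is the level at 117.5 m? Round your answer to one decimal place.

57.3 dB(A)

For a point source, L₂ = L₁ − 20·log₁₀(r₂/r₁).
L₂ = 78.7 − 20·log₁₀(117.5/10.0) = 78.7 − 21.401 = 57.30 dB(A).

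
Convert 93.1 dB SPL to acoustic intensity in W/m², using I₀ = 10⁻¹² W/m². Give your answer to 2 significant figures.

0.0020 W/m²

I/I₀ = 10^(93.1/10) = 2.042e+09, so I = 2.042e+09 × 10⁻¹² W/m².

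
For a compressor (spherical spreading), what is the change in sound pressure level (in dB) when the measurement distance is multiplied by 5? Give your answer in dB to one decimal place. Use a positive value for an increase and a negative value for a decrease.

-14.0 dB

With spherical spreading the level changes by −20·log₁₀(r₂/r₁).
ΔL = −20·log₁₀(5) = -13.98 dB.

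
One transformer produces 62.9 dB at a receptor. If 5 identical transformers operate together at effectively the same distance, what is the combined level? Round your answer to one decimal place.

N identical incoherent sources raise the level by 10·log₁₀ N.
L_total = 62.9 + 10·log₁₀(5) = 62.9 + 6.990 = 69.89 dB.

69.9 dB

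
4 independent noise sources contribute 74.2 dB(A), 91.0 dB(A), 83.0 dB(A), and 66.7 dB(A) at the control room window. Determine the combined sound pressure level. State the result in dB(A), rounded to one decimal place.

91.7 dB(A)

Incoherent sources combine by intensity addition: L_total = 10·log₁₀(Σ 10^(L_i/10)).
Σ 10^(L/10) = 10^(74.2/10) + 10^(91.0/10) + 10^(83.0/10) + 10^(66.7/10) = 1.489e+09.
L_total = 10·log₁₀(1.489e+09) = 91.73 dB(A).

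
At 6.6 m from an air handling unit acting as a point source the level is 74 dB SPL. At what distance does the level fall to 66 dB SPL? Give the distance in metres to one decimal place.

The 8.0 dB drop corresponds to a distance ratio of 10^(8.0/20) for a point source.
r₂ = 6.6·10^((74−66)/20) = 6.6·10^(8.0/20) = 16.58 m.

16.6 m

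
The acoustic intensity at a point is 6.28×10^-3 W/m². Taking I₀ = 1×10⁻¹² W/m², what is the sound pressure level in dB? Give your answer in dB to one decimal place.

L = 10·log₁₀(I/I₀) = 10·log₁₀(6.28×10^-3/10⁻¹²) = 10·log₁₀(6.28×10^9).
L = 10·(0.7980 + 9) = 97.98 dB.

98.0 dB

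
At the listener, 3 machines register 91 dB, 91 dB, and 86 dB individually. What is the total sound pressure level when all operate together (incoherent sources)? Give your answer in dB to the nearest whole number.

For uncorrelated sources the intensities add, so convert each level to linear form, sum, and take 10·log₁₀ of the total.
Σ 10^(L/10) = 10^(91/10) + 10^(91/10) + 10^(86/10) = 2.916e+09.
L_total = 10·log₁₀(2.916e+09) = 94.65 dB.

95 dB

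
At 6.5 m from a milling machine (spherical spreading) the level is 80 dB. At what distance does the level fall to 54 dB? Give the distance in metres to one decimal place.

129.7 m

For a point source L₁ − L₂ = 20·log₁₀(r₂/r₁), so r₂ = r₁·10^((L₁−L₂)/20).
r₂ = 6.5·10^((80−54)/20) = 6.5·10^(26.0/20) = 129.69 m.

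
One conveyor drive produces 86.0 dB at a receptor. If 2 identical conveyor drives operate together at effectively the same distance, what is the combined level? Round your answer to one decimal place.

89.0 dB

N identical incoherent sources raise the level by 10·log₁₀ N.
L_total = 86.0 + 10·log₁₀(2) = 86.0 + 3.010 = 89.01 dB.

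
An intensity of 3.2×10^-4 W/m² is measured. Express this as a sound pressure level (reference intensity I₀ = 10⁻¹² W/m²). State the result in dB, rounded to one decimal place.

85.1 dB

Dividing by I₀ shifts the exponent by 12: I/I₀ = 3.2×10^8.
L = 10·(0.5051 + 8) = 85.05 dB.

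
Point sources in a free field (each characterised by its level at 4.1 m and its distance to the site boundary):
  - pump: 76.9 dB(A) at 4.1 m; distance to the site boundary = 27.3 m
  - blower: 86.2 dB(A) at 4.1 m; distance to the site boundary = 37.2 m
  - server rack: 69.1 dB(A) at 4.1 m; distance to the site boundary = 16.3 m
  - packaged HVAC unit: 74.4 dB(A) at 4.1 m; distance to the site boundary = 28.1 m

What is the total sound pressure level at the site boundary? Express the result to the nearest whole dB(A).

Apply inverse-square spreading to bring every level to the receiver, then sum 10^(L/10).
pump: 76.9 − 20·log₁₀(27.3/4.1) = 76.9 − 16.47 = 60.43 dB(A).
blower: 86.2 − 20·log₁₀(37.2/4.1) = 86.2 − 19.16 = 67.04 dB(A).
server rack: 69.1 − 20·log₁₀(16.3/4.1) = 69.1 − 11.99 = 57.11 dB(A).
packaged HVAC unit: 74.4 − 20·log₁₀(28.1/4.1) = 74.4 − 16.72 = 57.68 dB(A).
Σ 10^(L/10) = 7.269e+06 → L_total = 10·log₁₀(7.269e+06) = 68.61 dB(A).

69 dB(A)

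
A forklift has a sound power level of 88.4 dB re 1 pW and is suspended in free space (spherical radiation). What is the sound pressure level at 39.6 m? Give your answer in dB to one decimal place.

45.5 dB

L_p = L_w − 10·log₁₀(4π·r²) with r = 39.6 m.
4π·r² = 1.971e+04 m², 10·log₁₀ of that is 42.946 dB.
L_p = 88.4 − 42.946 = 45.45 dB.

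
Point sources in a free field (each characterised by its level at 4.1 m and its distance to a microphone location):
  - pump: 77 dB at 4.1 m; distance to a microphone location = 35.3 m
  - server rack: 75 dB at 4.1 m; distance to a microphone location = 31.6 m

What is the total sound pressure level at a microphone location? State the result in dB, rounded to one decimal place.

First find each source's level at the receiver (point-source: −20·log₁₀(r/r_ref)), then combine on an intensity basis.
pump: 77 − 20·log₁₀(35.3/4.1) = 77 − 18.70 = 58.30 dB.
server rack: 75 − 20·log₁₀(31.6/4.1) = 75 − 17.74 = 57.26 dB.
Σ 10^(L/10) = 1.208e+06 → L_total = 10·log₁₀(1.208e+06) = 60.82 dB.

60.8 dB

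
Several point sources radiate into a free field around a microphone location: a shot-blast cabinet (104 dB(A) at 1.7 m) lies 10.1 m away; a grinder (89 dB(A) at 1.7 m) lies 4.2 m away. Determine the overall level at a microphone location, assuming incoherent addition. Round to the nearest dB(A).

89 dB(A)

Apply inverse-square spreading to bring every level to the receiver, then sum 10^(L/10).
shot-blast cabinet: 104 − 20·log₁₀(10.1/1.7) = 104 − 15.48 = 88.52 dB(A).
grinder: 89 − 20·log₁₀(4.2/1.7) = 89 − 7.86 = 81.14 dB(A).
Σ 10^(L/10) = 8.418e+08 → L_total = 10·log₁₀(8.418e+08) = 89.25 dB(A).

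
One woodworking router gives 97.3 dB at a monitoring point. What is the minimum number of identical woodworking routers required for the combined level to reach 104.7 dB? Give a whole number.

6

Need L₁ + 10·log₁₀ N ≥ 104.7, i.e. log₁₀ N ≥ 0.74.
N ≥ 10^(7.4/10) = 5.495, so N = 6.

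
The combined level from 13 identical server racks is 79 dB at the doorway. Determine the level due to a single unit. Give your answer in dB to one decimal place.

For N identical incoherent sources L_total = L₁ + 10·log₁₀ N, so L₁ = 79 − 10·log₁₀(13) = 79 − 11.139.

67.9 dB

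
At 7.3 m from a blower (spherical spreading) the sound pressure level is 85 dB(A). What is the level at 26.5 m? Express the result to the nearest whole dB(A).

74 dB(A)

For a point source, L₂ = L₁ − 20·log₁₀(r₂/r₁).
L₂ = 85 − 20·log₁₀(26.5/7.3) = 85 − 11.198 = 73.80 dB(A).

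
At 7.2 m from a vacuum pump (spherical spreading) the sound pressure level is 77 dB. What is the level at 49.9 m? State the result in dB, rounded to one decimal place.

For a point source, L₂ = L₁ − 20·log₁₀(r₂/r₁).
L₂ = 77 − 20·log₁₀(49.9/7.2) = 77 − 16.815 = 60.18 dB.

60.2 dB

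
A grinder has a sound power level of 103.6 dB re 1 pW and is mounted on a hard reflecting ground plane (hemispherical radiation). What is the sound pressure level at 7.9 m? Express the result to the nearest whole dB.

78 dB

L_p = L_w − 10·log₁₀(2π·r²) with r = 7.9 m.
2π·r² = 392.1 m², 10·log₁₀ of that is 25.934 dB.
L_p = 103.6 − 25.934 = 77.67 dB.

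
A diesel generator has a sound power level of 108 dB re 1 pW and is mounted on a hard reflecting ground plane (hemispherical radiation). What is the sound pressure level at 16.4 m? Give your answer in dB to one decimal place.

75.7 dB

L_p = L_w − 10·log₁₀(2π·r²) with r = 16.4 m.
2π·r² = 1690 m², 10·log₁₀ of that is 32.279 dB.
L_p = 108 − 32.279 = 75.72 dB.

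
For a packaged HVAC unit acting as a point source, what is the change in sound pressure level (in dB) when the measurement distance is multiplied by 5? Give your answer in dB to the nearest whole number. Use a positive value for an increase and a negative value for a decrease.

-14 dB

Point-source spreading: ΔL = −20·log₁₀(r₂/r₁).
ΔL = −20·log₁₀(5) = -13.98 dB.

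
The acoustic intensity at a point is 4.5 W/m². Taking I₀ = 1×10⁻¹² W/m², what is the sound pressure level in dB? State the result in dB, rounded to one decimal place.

126.5 dB

I/I₀ = 4.5/10⁻¹² = 4.5×10^12, and L = 10·log₁₀(I/I₀).
L = 10·(0.6532 + 12) = 126.53 dB.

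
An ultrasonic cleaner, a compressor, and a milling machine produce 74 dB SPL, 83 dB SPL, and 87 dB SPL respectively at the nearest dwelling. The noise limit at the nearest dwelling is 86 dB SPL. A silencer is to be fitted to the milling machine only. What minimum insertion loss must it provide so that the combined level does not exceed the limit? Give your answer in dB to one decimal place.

4.6 dB

Fixed contribution from the other sources: Σ 10^(L/10) = 10^(74/10) + 10^(83/10) = 2.246e+08 (83.51 dB SPL).
The limit corresponds to 10^(86/10) = 3.981e+08; subtracting the fixed part leaves 1.735e+08 for the milling machine, i.e. 82.39 dB SPL.
Required insertion loss = 87 − 82.39 = 4.61 dB.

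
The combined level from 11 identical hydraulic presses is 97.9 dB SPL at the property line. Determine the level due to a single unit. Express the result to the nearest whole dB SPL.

87 dB SPL

11 equal contributions raise the level by 10·log₁₀ 11 = 10.414 dB, so each unit alone gives 97.9 − 10.414.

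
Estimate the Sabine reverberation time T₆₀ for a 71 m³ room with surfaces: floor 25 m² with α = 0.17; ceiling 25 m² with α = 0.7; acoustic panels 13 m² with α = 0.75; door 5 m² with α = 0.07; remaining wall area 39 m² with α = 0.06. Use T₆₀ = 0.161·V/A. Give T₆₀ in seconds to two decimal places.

0.33 s

Total absorption A = 25·0.17 + 25·0.7 + 13·0.75 + 5·0.07 + 39·0.06 = 34.19 m² sabins.
T₆₀ = 0.161 × 71 / 34.19 = 0.334 s.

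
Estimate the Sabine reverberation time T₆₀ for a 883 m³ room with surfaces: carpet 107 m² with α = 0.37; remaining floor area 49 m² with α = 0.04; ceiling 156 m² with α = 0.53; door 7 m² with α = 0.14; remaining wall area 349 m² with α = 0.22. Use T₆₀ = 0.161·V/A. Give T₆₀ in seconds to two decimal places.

0.70 s

Total absorption A = 107·0.37 + 49·0.04 + 156·0.53 + 7·0.14 + 349·0.22 = 201.99 m² sabins.
T₆₀ = 0.161 × 883 / 201.99 = 0.704 s.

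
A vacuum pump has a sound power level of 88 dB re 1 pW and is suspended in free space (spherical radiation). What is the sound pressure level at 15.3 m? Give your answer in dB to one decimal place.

Free-field spherical radiation: L_p = L_w − 10·log₁₀(4π·r²), r = 15.3 m.
4π·r² = 2942 m², 10·log₁₀ of that is 34.686 dB.
L_p = 88 − 34.686 = 53.31 dB.

53.3 dB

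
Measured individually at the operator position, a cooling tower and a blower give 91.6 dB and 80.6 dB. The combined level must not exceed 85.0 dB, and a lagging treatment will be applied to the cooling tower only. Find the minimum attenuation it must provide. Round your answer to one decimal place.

Everything except the cooling tower sums to 10^(80.6/10) = 1.148e+08 in linear terms, 80.60 dB.
To meet 85.0 dB overall, the treated cooling tower may contribute at most 10^(85.0/10) − 1.148e+08 = 2.014e+08, i.e. 83.04 dB.
So the cooling tower must be reduced from 91.6 to 83.04 dB: IL = 8.56 dB.

8.6 dB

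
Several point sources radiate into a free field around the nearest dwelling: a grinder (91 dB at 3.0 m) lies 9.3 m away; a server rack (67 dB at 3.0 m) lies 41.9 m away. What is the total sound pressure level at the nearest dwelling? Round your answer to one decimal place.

81.2 dB

First find each source's level at the receiver (point-source: −20·log₁₀(r/r_ref)), then combine on an intensity basis.
grinder: 91 − 20·log₁₀(9.3/3.0) = 91 − 9.83 = 81.17 dB.
server rack: 67 − 20·log₁₀(41.9/3.0) = 67 − 22.90 = 44.10 dB.
Σ 10^(L/10) = 1.310e+08 → L_total = 10·log₁₀(1.310e+08) = 81.17 dB.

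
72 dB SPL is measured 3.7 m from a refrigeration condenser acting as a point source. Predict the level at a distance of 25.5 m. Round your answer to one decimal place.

Point-source attenuation: ΔL = 20·log₁₀(r₂/r₁) = 20·log₁₀(25.5/3.7) = 16.767 dB.
L₂ = 72 − 20·log₁₀(25.5/3.7) = 72 − 16.767 = 55.23 dB SPL.

55.2 dB SPL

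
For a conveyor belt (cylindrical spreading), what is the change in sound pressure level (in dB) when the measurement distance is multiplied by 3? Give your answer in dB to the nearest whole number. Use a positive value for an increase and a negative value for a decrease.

A line source loses 3 dB per doubling of distance; generally ΔL = −10·log₁₀(r₂/r₁).
ΔL = −10·log₁₀(3) = -4.77 dB.

-5 dB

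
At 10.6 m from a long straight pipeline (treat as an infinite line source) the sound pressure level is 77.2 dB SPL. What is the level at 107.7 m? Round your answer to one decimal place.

Line-source attenuation: ΔL = 10·log₁₀(r₂/r₁) = 10·log₁₀(107.7/10.6) = 10.069 dB.
L₂ = 77.2 − 10·log₁₀(107.7/10.6) = 77.2 − 10.069 = 67.13 dB SPL.

67.1 dB SPL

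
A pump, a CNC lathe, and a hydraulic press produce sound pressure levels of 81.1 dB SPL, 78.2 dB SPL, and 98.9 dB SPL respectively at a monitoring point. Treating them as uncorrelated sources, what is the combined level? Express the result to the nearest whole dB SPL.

For uncorrelated sources the intensities add, so convert each level to linear form, sum, and take 10·log₁₀ of the total.
Σ 10^(L/10) = 10^(81.1/10) + 10^(78.2/10) + 10^(98.9/10) = 7.957e+09.
L_total = 10·log₁₀(7.957e+09) = 99.01 dB SPL.

99 dB SPL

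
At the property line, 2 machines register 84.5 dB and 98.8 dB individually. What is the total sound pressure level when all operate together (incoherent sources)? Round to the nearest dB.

Incoherent sources combine by intensity addition: L_total = 10·log₁₀(Σ 10^(L_i/10)).
Σ 10^(L/10) = 10^(84.5/10) + 10^(98.8/10) = 7.868e+09.
L_total = 10·log₁₀(7.868e+09) = 98.96 dB.

99 dB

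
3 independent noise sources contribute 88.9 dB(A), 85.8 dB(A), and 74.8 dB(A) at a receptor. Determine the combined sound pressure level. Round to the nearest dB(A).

91 dB(A)

Incoherent sources combine by intensity addition: L_total = 10·log₁₀(Σ 10^(L_i/10)).
Σ 10^(L/10) = 10^(88.9/10) + 10^(85.8/10) + 10^(74.8/10) = 1.187e+09.
L_total = 10·log₁₀(1.187e+09) = 90.74 dB(A).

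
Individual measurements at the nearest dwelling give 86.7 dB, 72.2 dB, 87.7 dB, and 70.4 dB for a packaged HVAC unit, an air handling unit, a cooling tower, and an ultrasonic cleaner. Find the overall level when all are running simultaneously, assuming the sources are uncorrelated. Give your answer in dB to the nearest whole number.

90 dB

Incoherent sources combine by intensity addition: L_total = 10·log₁₀(Σ 10^(L_i/10)).
Σ 10^(L/10) = 10^(86.7/10) + 10^(72.2/10) + 10^(87.7/10) + 10^(70.4/10) = 1.084e+09.
L_total = 10·log₁₀(1.084e+09) = 90.35 dB.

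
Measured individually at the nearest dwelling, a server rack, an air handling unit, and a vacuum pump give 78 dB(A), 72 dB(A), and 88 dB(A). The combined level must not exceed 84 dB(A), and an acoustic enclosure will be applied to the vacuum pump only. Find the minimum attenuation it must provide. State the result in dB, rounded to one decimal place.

5.6 dB

Everything except the vacuum pump sums to 10^(78/10) + 10^(72/10) = 7.894e+07 in linear terms, 78.97 dB(A).
To meet 84 dB(A) overall, the treated vacuum pump may contribute at most 10^(84/10) − 7.894e+07 = 1.722e+08, i.e. 82.36 dB(A).
Required insertion loss = 88 − 82.36 = 5.64 dB.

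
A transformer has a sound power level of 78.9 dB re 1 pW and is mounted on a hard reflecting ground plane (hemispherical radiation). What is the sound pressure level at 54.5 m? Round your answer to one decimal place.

36.2 dB

Free-field hemispherical radiation: L_p = L_w − 10·log₁₀(2π·r²), r = 54.5 m.
2π·r² = 1.866e+04 m², 10·log₁₀ of that is 42.710 dB.
L_p = 78.9 − 42.710 = 36.19 dB.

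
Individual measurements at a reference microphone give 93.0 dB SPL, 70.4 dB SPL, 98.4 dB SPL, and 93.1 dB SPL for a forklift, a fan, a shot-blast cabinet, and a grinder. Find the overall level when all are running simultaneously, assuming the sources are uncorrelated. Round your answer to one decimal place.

For uncorrelated sources the intensities add, so convert each level to linear form, sum, and take 10·log₁₀ of the total.
Σ 10^(L/10) = 10^(93.0/10) + 10^(70.4/10) + 10^(98.4/10) + 10^(93.1/10) = 1.097e+10.
L_total = 10·log₁₀(1.097e+10) = 100.40 dB SPL.

100.4 dB SPL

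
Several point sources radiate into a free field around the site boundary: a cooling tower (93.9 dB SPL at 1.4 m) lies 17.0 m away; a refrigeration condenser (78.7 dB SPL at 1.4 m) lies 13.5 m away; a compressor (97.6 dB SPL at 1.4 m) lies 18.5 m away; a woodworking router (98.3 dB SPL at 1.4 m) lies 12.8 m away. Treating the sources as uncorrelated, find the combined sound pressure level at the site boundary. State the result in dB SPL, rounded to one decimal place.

81.2 dB SPL

First find each source's level at the receiver (point-source: −20·log₁₀(r/r_ref)), then combine on an intensity basis.
cooling tower: 93.9 − 20·log₁₀(17.0/1.4) = 93.9 − 21.69 = 72.21 dB SPL.
refrigeration condenser: 78.7 − 20·log₁₀(13.5/1.4) = 78.7 − 19.68 = 59.02 dB SPL.
compressor: 97.6 − 20·log₁₀(18.5/1.4) = 97.6 − 22.42 = 75.18 dB SPL.
woodworking router: 98.3 − 20·log₁₀(12.8/1.4) = 98.3 − 19.22 = 79.08 dB SPL.
Σ 10^(L/10) = 1.313e+08 → L_total = 10·log₁₀(1.313e+08) = 81.18 dB SPL.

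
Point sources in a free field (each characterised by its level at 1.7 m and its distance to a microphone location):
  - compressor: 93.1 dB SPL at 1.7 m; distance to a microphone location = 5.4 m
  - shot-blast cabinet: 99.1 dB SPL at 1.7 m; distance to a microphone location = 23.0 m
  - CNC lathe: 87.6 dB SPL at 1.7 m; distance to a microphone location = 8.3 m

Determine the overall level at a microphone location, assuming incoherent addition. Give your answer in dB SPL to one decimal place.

Propagate each source to the receiver with L = L_ref − 20·log₁₀(r/r_ref), then add intensities.
compressor: 93.1 − 20·log₁₀(5.4/1.7) = 93.1 − 10.04 = 83.06 dB SPL.
shot-blast cabinet: 99.1 − 20·log₁₀(23.0/1.7) = 99.1 − 22.63 = 76.47 dB SPL.
CNC lathe: 87.6 − 20·log₁₀(8.3/1.7) = 87.6 − 13.77 = 73.83 dB SPL.
Σ 10^(L/10) = 2.709e+08 → L_total = 10·log₁₀(2.709e+08) = 84.33 dB SPL.

84.3 dB SPL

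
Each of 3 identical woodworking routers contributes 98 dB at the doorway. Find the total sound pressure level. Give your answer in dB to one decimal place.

With 3 equal, uncorrelated contributions the intensity is 3× that of one unit, giving a rise of 10·log₁₀ 3.
L_total = 98 + 10·log₁₀(3) = 98 + 4.771 = 102.77 dB.

102.8 dB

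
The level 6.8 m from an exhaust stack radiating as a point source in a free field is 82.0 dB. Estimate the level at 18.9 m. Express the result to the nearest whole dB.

73 dB

For a point source, L₂ = L₁ − 20·log₁₀(r₂/r₁).
L₂ = 82.0 − 20·log₁₀(18.9/6.8) = 82.0 − 8.879 = 73.12 dB.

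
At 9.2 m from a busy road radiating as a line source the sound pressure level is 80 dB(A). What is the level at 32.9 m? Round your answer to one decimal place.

74.5 dB(A)

For a line source, L₂ = L₁ − 10·log₁₀(r₂/r₁).
L₂ = 80 − 10·log₁₀(32.9/9.2) = 80 − 5.534 = 74.47 dB(A).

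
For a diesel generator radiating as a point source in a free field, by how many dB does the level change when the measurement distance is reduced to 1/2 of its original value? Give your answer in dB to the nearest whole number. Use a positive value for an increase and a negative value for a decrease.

A point source loses 6 dB per doubling of distance; generally ΔL = −20·log₁₀(r₂/r₁).
ΔL = −20·log₁₀(0.5) = +6.02 dB.

+6 dB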